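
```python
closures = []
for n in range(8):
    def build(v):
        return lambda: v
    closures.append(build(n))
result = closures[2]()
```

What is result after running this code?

Step 1: build(n) creates a new scope capturing v = n at call time.
Step 2: closures[2] = build(2), so its lambda captures v = 2.
Step 3: result = 2 (closure factory fixes late binding)

The answer is 2.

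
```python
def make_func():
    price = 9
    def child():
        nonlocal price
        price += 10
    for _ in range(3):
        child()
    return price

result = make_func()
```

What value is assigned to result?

Step 1: price = 9.
Step 2: child() is called 3 times in a loop, each adding 10 via nonlocal.
Step 3: price = 9 + 10 * 3 = 39

The answer is 39.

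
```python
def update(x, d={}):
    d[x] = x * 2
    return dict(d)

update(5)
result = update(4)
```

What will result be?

Step 1: Mutable default dict is shared across calls.
Step 2: First call adds 5: 10. Second call adds 4: 8.
Step 3: result = {5: 10, 4: 8}

The answer is {5: 10, 4: 8}.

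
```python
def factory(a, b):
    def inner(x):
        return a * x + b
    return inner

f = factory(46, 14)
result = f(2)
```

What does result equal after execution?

Step 1: factory(46, 14) captures a = 46, b = 14.
Step 2: f(2) computes 46 * 2 + 14 = 106.
Step 3: result = 106

The answer is 106.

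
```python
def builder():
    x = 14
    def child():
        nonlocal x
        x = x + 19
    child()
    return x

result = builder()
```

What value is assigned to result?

Step 1: builder() sets x = 14.
Step 2: child() uses nonlocal to modify x in builder's scope: x = 14 + 19 = 33.
Step 3: builder() returns the modified x = 33

The answer is 33.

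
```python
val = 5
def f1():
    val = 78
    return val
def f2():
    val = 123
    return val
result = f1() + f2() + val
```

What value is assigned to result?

Step 1: Each function shadows global val with its own local.
Step 2: f1() returns 78, f2() returns 123.
Step 3: Global val = 5 is unchanged. result = 78 + 123 + 5 = 206

The answer is 206.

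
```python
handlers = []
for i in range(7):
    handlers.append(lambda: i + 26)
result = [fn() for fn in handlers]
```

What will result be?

Step 1: All lambdas capture i by reference. After the loop, i = 6.
Step 2: Each call returns 6 + 26 = 32.
Step 3: result = [32, 32, 32, 32, 32, 32, 32]

The answer is [32, 32, 32, 32, 32, 32, 32].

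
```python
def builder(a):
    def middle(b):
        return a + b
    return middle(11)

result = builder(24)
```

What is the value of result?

Step 1: builder(24) passes a = 24.
Step 2: middle(11) has b = 11, reads a = 24 from enclosing.
Step 3: result = 24 + 11 = 35

The answer is 35.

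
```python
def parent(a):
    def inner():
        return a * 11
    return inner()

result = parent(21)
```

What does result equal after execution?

Step 1: parent(21) binds parameter a = 21.
Step 2: inner() accesses a = 21 from enclosing scope.
Step 3: result = 21 * 11 = 231

The answer is 231.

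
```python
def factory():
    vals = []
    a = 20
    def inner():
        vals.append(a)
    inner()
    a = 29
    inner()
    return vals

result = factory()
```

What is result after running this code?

Step 1: a = 20. inner() appends current a to vals.
Step 2: First inner(): appends 20. Then a = 29.
Step 3: Second inner(): appends 29 (closure sees updated a). result = [20, 29]

The answer is [20, 29].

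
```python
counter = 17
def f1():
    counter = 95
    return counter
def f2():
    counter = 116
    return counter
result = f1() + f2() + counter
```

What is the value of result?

Step 1: Each function shadows global counter with its own local.
Step 2: f1() returns 95, f2() returns 116.
Step 3: Global counter = 17 is unchanged. result = 95 + 116 + 17 = 228

The answer is 228.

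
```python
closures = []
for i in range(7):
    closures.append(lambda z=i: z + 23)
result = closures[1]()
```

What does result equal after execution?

Step 1: Default argument z=i captures i's value at definition time.
Step 2: closures[1] was defined when i = 1, so z defaults to 1.
Step 3: result = 1 + 23 = 24 (default arg fixes the late binding issue)

The answer is 24.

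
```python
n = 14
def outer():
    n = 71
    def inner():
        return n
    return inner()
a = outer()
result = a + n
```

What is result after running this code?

Step 1: outer() has local n = 71. inner() reads from enclosing.
Step 2: outer() returns 71. Global n = 14 unchanged.
Step 3: result = 71 + 14 = 85

The answer is 85.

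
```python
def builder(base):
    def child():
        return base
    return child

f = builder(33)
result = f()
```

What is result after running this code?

Step 1: builder(33) creates closure capturing base = 33.
Step 2: f() returns the captured base = 33.
Step 3: result = 33

The answer is 33.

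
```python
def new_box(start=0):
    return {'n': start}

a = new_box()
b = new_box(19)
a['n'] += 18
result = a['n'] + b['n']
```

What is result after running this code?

Step 1: new_box() returns a new dict each call (immutable default 0).
Step 2: a = {'n': 0}, b = {'n': 19}.
Step 3: a['n'] += 18 = 18. result = 18 + 19 = 37

The answer is 37.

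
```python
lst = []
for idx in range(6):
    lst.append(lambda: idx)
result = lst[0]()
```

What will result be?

Step 1: The loop creates 6 lambdas, all referencing the same variable idx.
Step 2: After the loop, idx = 5 (final value).
Step 3: lst[0]() looks up idx at call time and finds 5. This is the late binding gotcha. result = 5

The answer is 5.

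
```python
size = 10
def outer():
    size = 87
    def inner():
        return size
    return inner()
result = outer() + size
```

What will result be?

Step 1: Global size = 10. outer() shadows with size = 87.
Step 2: inner() returns enclosing size = 87. outer() = 87.
Step 3: result = 87 + global size (10) = 97

The answer is 97.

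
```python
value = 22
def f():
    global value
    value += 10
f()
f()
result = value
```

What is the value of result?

Step 1: value = 22.
Step 2: First f(): value = 22 + 10 = 32.
Step 3: Second f(): value = 32 + 10 = 42. result = 42

The answer is 42.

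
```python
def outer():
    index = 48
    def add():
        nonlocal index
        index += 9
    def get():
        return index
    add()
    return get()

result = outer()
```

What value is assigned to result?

Step 1: index = 48. add() modifies it via nonlocal, get() reads it.
Step 2: add() makes index = 48 + 9 = 57.
Step 3: get() returns 57. result = 57

The answer is 57.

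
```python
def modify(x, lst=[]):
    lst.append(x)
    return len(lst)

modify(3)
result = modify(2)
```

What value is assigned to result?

Step 1: Mutable default list persists between calls.
Step 2: First call: lst = [3], len = 1. Second call: lst = [3, 2], len = 2.
Step 3: result = 2

The answer is 2.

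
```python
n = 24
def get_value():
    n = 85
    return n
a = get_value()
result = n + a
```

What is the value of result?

Step 1: Global n = 24. get_value() returns local n = 85.
Step 2: a = 85. Global n still = 24.
Step 3: result = 24 + 85 = 109

The answer is 109.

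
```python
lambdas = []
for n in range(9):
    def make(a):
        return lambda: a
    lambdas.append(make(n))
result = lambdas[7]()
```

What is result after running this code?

Step 1: make(n) creates a new scope capturing a = n at call time.
Step 2: lambdas[7] = make(7), so its lambda captures a = 7.
Step 3: result = 7 (closure factory fixes late binding)

The answer is 7.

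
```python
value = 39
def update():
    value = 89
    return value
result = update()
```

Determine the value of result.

Step 1: Global value = 39.
Step 2: update() creates local value = 89, shadowing the global.
Step 3: Returns local value = 89. result = 89

The answer is 89.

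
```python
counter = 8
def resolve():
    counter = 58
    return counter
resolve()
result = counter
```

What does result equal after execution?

Step 1: counter = 8 globally.
Step 2: resolve() creates a LOCAL counter = 58 (no global keyword!).
Step 3: The global counter is unchanged. result = 8

The answer is 8.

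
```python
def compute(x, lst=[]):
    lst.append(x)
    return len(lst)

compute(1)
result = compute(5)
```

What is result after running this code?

Step 1: Mutable default list persists between calls.
Step 2: First call: lst = [1], len = 1. Second call: lst = [1, 5], len = 2.
Step 3: result = 2

The answer is 2.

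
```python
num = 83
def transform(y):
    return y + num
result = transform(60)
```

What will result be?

Step 1: num = 83 is defined globally.
Step 2: transform(60) uses parameter y = 60 and looks up num from global scope = 83.
Step 3: result = 60 + 83 = 143

The answer is 143.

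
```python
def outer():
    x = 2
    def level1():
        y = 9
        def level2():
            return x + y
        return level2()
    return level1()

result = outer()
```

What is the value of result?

Step 1: x = 2 in outer. y = 9 in level1.
Step 2: level2() reads x = 2 and y = 9 from enclosing scopes.
Step 3: result = 2 + 9 = 11

The answer is 11.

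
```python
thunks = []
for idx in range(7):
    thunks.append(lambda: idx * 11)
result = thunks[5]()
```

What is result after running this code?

Step 1: All lambdas reference the same variable idx (late binding).
Step 2: After the loop, idx = 6. Every lambda returns idx * 11.
Step 3: thunks[5]() = 6 * 11 = 66

The answer is 66.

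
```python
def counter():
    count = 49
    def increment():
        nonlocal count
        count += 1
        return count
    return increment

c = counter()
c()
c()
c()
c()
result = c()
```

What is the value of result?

Step 1: counter() creates closure with count = 49.
Step 2: Each c() call increments count via nonlocal. After 5 calls: 49 + 5 = 54.
Step 3: result = 54

The answer is 54.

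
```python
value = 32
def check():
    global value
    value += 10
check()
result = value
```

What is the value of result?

Step 1: value = 32 globally.
Step 2: check() modifies global value: value += 10 = 42.
Step 3: result = 42

The answer is 42.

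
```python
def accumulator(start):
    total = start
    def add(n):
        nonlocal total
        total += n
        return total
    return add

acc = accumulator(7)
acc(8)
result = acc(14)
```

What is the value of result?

Step 1: accumulator(7) creates closure with total = 7.
Step 2: First acc(8): total = 7 + 8 = 15.
Step 3: Second acc(14): total = 15 + 14 = 29. result = 29

The answer is 29.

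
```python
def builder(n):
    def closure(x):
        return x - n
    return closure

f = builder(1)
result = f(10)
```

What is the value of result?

Step 1: builder(1) creates a closure capturing n = 1.
Step 2: f(10) computes 10 - 1 = 9.
Step 3: result = 9

The answer is 9.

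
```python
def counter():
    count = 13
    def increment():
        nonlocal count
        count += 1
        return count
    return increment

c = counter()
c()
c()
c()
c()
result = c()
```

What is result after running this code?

Step 1: counter() creates closure with count = 13.
Step 2: Each c() call increments count via nonlocal. After 5 calls: 13 + 5 = 18.
Step 3: result = 18

The answer is 18.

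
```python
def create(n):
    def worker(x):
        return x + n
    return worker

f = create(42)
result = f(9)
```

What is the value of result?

Step 1: create(42) creates a closure that captures n = 42.
Step 2: f(9) calls the closure with x = 9, returning 9 + 42 = 51.
Step 3: result = 51

The answer is 51.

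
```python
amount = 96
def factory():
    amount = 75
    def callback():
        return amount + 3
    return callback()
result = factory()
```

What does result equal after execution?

Step 1: factory() shadows global amount with amount = 75.
Step 2: callback() finds amount = 75 in enclosing scope, computes 75 + 3 = 78.
Step 3: result = 78

The answer is 78.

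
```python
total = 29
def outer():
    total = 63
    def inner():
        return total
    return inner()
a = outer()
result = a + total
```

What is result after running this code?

Step 1: outer() has local total = 63. inner() reads from enclosing.
Step 2: outer() returns 63. Global total = 29 unchanged.
Step 3: result = 63 + 29 = 92

The answer is 92.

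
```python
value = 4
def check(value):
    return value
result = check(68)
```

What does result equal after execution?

Step 1: Global value = 4.
Step 2: check(68) takes parameter value = 68, which shadows the global.
Step 3: result = 68

The answer is 68.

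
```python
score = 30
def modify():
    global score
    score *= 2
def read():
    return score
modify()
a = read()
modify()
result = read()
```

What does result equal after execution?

Step 1: score = 30.
Step 2: First modify(): score = 30 * 2 = 60.
Step 3: Second modify(): score = 60 * 2 = 120.
Step 4: read() returns 120

The answer is 120.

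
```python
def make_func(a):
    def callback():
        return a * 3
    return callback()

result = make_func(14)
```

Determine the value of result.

Step 1: make_func(14) binds parameter a = 14.
Step 2: callback() accesses a = 14 from enclosing scope.
Step 3: result = 14 * 3 = 42

The answer is 42.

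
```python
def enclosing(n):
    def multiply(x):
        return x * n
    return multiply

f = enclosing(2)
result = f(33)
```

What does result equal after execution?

Step 1: enclosing(2) returns multiply closure with n = 2.
Step 2: f(33) computes 33 * 2 = 66.
Step 3: result = 66

The answer is 66.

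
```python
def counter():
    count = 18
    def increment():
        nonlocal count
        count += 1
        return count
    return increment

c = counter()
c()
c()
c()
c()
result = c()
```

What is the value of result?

Step 1: counter() creates closure with count = 18.
Step 2: Each c() call increments count via nonlocal. After 5 calls: 18 + 5 = 23.
Step 3: result = 23

The answer is 23.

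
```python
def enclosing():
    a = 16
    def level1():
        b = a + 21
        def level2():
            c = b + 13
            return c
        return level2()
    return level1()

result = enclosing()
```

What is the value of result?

Step 1: a = 16. b = a + 21 = 37.
Step 2: c = b + 13 = 37 + 13 = 50.
Step 3: result = 50

The answer is 50.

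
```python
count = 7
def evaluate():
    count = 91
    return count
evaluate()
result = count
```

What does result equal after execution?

Step 1: Global count = 7.
Step 2: evaluate() creates local count = 91 (shadow, not modification).
Step 3: After evaluate() returns, global count is unchanged. result = 7

The answer is 7.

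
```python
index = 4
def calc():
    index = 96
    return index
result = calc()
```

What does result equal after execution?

Step 1: Global index = 4.
Step 2: calc() creates local index = 96, shadowing the global.
Step 3: Returns local index = 96. result = 96

The answer is 96.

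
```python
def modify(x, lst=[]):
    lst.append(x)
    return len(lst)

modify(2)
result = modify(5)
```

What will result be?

Step 1: Mutable default list persists between calls.
Step 2: First call: lst = [2], len = 1. Second call: lst = [2, 5], len = 2.
Step 3: result = 2

The answer is 2.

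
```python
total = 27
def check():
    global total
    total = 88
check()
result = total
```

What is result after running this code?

Step 1: total = 27 globally.
Step 2: check() declares global total and sets it to 88.
Step 3: After check(), global total = 88. result = 88

The answer is 88.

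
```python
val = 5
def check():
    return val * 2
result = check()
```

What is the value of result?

Step 1: val = 5 is defined globally.
Step 2: check() looks up val from global scope = 5, then computes 5 * 2 = 10.
Step 3: result = 10

The answer is 10.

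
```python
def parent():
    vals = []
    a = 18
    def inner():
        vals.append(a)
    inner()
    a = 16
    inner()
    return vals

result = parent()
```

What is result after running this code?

Step 1: a = 18. inner() appends current a to vals.
Step 2: First inner(): appends 18. Then a = 16.
Step 3: Second inner(): appends 16 (closure sees updated a). result = [18, 16]

The answer is [18, 16].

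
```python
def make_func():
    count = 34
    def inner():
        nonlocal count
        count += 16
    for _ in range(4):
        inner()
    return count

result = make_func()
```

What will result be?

Step 1: count = 34.
Step 2: inner() is called 4 times in a loop, each adding 16 via nonlocal.
Step 3: count = 34 + 16 * 4 = 98

The answer is 98.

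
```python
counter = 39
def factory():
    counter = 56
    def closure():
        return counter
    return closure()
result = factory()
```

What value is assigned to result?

Step 1: counter = 39 globally, but factory() defines counter = 56 locally.
Step 2: closure() looks up counter. Not in local scope, so checks enclosing scope (factory) and finds counter = 56.
Step 3: result = 56

The answer is 56.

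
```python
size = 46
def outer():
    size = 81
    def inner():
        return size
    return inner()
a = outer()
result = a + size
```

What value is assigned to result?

Step 1: outer() has local size = 81. inner() reads from enclosing.
Step 2: outer() returns 81. Global size = 46 unchanged.
Step 3: result = 81 + 46 = 127

The answer is 127.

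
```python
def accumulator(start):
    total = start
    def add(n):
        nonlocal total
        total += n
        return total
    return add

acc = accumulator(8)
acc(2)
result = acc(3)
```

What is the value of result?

Step 1: accumulator(8) creates closure with total = 8.
Step 2: First acc(2): total = 8 + 2 = 10.
Step 3: Second acc(3): total = 10 + 3 = 13. result = 13

The answer is 13.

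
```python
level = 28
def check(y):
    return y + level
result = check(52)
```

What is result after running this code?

Step 1: level = 28 is defined globally.
Step 2: check(52) uses parameter y = 52 and looks up level from global scope = 28.
Step 3: result = 52 + 28 = 80

The answer is 80.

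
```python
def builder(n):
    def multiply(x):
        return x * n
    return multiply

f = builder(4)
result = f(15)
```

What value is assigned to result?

Step 1: builder(4) returns multiply closure with n = 4.
Step 2: f(15) computes 15 * 4 = 60.
Step 3: result = 60

The answer is 60.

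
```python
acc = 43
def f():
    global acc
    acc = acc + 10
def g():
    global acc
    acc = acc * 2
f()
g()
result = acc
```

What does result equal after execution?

Step 1: acc = 43.
Step 2: f() adds 10: acc = 43 + 10 = 53.
Step 3: g() doubles: acc = 53 * 2 = 106.
Step 4: result = 106

The answer is 106.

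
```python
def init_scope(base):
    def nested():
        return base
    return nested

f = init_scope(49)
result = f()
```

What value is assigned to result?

Step 1: init_scope(49) creates closure capturing base = 49.
Step 2: f() returns the captured base = 49.
Step 3: result = 49

The answer is 49.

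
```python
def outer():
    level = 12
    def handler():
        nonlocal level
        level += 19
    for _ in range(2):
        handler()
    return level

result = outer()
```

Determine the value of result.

Step 1: level = 12.
Step 2: handler() is called 2 times in a loop, each adding 19 via nonlocal.
Step 3: level = 12 + 19 * 2 = 50

The answer is 50.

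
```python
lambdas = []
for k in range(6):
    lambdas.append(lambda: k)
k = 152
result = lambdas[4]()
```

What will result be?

Step 1: Lambdas capture the variable k by reference, not by value.
Step 2: After the loop, k is reassigned to 152.
Step 3: lambdas[4]() looks up the current k = 152. result = 152

The answer is 152.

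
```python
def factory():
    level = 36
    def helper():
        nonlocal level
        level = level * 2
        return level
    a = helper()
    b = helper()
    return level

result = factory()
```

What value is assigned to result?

Step 1: level starts at 36.
Step 2: First helper(): level = 36 * 2 = 72.
Step 3: Second helper(): level = 72 * 2 = 144.
Step 4: result = 144

The answer is 144.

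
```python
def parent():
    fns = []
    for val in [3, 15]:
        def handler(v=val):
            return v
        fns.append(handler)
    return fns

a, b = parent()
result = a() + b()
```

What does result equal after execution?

Step 1: Default argument v=val captures val at each iteration.
Step 2: a() returns 3 (captured at first iteration), b() returns 15 (captured at second).
Step 3: result = 3 + 15 = 18

The answer is 18.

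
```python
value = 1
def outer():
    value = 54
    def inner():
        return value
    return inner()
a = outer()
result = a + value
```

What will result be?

Step 1: outer() has local value = 54. inner() reads from enclosing.
Step 2: outer() returns 54. Global value = 1 unchanged.
Step 3: result = 54 + 1 = 55

The answer is 55.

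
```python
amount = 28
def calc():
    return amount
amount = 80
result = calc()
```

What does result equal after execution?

Step 1: amount is first set to 28, then reassigned to 80.
Step 2: calc() is called after the reassignment, so it looks up the current global amount = 80.
Step 3: result = 80

The answer is 80.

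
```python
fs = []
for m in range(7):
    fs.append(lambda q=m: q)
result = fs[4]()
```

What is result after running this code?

Step 1: Default argument q=m captures m's value at each iteration.
Step 2: fs[4] captured q = 4 when m was 4.
Step 3: result = 4

The answer is 4.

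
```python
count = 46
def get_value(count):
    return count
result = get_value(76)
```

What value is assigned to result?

Step 1: Global count = 46.
Step 2: get_value(76) takes parameter count = 76, which shadows the global.
Step 3: result = 76

The answer is 76.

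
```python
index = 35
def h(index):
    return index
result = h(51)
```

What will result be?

Step 1: Global index = 35.
Step 2: h(51) takes parameter index = 51, which shadows the global.
Step 3: result = 51

The answer is 51.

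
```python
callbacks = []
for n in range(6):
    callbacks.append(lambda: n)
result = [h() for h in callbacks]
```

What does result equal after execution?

Step 1: All 6 lambdas share the same variable n.
Step 2: After the loop, n = 5.
Step 3: Each call returns 5. result = [5, 5, 5, 5, 5, 5]

The answer is [5, 5, 5, 5, 5, 5].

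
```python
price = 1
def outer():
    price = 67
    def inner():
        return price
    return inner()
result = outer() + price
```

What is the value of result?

Step 1: Global price = 1. outer() shadows with price = 67.
Step 2: inner() returns enclosing price = 67. outer() = 67.
Step 3: result = 67 + global price (1) = 68

The answer is 68.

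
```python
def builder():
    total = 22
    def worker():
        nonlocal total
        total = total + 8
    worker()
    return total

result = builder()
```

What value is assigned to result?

Step 1: builder() sets total = 22.
Step 2: worker() uses nonlocal to modify total in builder's scope: total = 22 + 8 = 30.
Step 3: builder() returns the modified total = 30

The answer is 30.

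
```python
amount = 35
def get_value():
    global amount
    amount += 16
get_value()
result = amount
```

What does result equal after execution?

Step 1: amount = 35 globally.
Step 2: get_value() modifies global amount: amount += 16 = 51.
Step 3: result = 51

The answer is 51.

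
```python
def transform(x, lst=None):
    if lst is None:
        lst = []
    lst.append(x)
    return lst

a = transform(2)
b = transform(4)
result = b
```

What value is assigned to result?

Step 1: None default with guard creates a NEW list each call.
Step 2: a = [2] (fresh list). b = [4] (another fresh list).
Step 3: result = [4] (this is the fix for mutable default)

The answer is [4].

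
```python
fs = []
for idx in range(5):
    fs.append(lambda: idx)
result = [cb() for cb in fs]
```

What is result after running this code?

Step 1: All 5 lambdas share the same variable idx.
Step 2: After the loop, idx = 4.
Step 3: Each call returns 4. result = [4, 4, 4, 4, 4]

The answer is [4, 4, 4, 4, 4].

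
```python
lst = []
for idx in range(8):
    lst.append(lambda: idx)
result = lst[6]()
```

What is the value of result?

Step 1: The loop creates 8 lambdas, all referencing the same variable idx.
Step 2: After the loop, idx = 7 (final value).
Step 3: lst[6]() looks up idx at call time and finds 7. This is the late binding gotcha. result = 7

The answer is 7.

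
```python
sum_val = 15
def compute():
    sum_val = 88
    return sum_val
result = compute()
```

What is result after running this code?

Step 1: Global sum_val = 15.
Step 2: compute() creates local sum_val = 88, shadowing the global.
Step 3: Returns local sum_val = 88. result = 88

The answer is 88.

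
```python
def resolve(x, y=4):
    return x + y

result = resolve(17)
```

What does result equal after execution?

Step 1: resolve(17) uses default y = 4.
Step 2: Returns 17 + 4 = 21.
Step 3: result = 21

The answer is 21.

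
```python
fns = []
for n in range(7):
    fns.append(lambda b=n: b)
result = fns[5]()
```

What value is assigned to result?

Step 1: Default argument b=n captures n's value at each iteration.
Step 2: fns[5] captured b = 5 when n was 5.
Step 3: result = 5

The answer is 5.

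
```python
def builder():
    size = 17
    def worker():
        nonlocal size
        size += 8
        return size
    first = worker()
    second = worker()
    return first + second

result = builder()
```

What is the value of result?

Step 1: size starts at 17.
Step 2: First call: size = 17 + 8 = 25, returns 25.
Step 3: Second call: size = 25 + 8 = 33, returns 33.
Step 4: result = 25 + 33 = 58

The answer is 58.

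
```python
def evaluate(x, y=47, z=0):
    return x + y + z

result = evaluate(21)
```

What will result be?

Step 1: evaluate(21) uses defaults y = 47, z = 0.
Step 2: Returns 21 + 47 + 0 = 68.
Step 3: result = 68

The answer is 68.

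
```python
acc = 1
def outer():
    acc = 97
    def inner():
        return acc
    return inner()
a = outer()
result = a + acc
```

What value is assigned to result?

Step 1: outer() has local acc = 97. inner() reads from enclosing.
Step 2: outer() returns 97. Global acc = 1 unchanged.
Step 3: result = 97 + 1 = 98

The answer is 98.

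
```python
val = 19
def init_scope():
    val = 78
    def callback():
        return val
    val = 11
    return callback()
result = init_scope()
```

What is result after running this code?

Step 1: init_scope() sets val = 78, then later val = 11.
Step 2: callback() is called after val is reassigned to 11. Closures capture variables by reference, not by value.
Step 3: result = 11

The answer is 11.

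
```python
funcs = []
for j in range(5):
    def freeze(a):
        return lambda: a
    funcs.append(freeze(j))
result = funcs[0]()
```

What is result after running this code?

Step 1: freeze(j) creates a new scope capturing a = j at call time.
Step 2: funcs[0] = freeze(0), so its lambda captures a = 0.
Step 3: result = 0 (closure factory fixes late binding)

The answer is 0.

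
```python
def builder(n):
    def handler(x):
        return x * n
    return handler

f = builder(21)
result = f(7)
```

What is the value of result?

Step 1: builder(21) creates a closure capturing n = 21.
Step 2: f(7) computes 7 * 21 = 147.
Step 3: result = 147

The answer is 147.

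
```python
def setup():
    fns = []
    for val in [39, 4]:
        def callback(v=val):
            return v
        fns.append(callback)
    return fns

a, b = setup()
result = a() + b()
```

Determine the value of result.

Step 1: Default argument v=val captures val at each iteration.
Step 2: a() returns 39 (captured at first iteration), b() returns 4 (captured at second).
Step 3: result = 39 + 4 = 43

The answer is 43.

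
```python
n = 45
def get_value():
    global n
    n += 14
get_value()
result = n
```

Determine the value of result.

Step 1: n = 45 globally.
Step 2: get_value() modifies global n: n += 14 = 59.
Step 3: result = 59

The answer is 59.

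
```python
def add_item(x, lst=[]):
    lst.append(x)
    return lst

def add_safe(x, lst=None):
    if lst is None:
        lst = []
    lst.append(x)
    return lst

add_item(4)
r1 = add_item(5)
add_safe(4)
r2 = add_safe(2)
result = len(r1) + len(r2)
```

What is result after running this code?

Step 1: add_item shares mutable default: after 2 calls, lst = [4, 5], len = 2.
Step 2: add_safe creates fresh list each time: r2 = [2], len = 1.
Step 3: result = 2 + 1 = 3

The answer is 3.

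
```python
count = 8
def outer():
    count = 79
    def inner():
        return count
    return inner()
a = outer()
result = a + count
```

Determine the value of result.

Step 1: outer() has local count = 79. inner() reads from enclosing.
Step 2: outer() returns 79. Global count = 8 unchanged.
Step 3: result = 79 + 8 = 87

The answer is 87.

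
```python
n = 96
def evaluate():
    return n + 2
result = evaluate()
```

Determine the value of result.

Step 1: n = 96 is defined globally.
Step 2: evaluate() looks up n from global scope = 96, then computes 96 + 2 = 98.
Step 3: result = 98

The answer is 98.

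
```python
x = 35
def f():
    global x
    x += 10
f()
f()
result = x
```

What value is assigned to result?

Step 1: x = 35.
Step 2: First f(): x = 35 + 10 = 45.
Step 3: Second f(): x = 45 + 10 = 55. result = 55

The answer is 55.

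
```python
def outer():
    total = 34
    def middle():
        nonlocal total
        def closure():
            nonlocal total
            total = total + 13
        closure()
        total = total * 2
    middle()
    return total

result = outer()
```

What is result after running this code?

Step 1: total = 34.
Step 2: closure() adds 13: total = 34 + 13 = 47.
Step 3: middle() doubles: total = 47 * 2 = 94.
Step 4: result = 94

The answer is 94.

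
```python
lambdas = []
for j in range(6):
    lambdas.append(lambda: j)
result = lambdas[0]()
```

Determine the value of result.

Step 1: The loop creates 6 lambdas, all referencing the same variable j.
Step 2: After the loop, j = 5 (final value).
Step 3: lambdas[0]() looks up j at call time and finds 5. This is the late binding gotcha. result = 5

The answer is 5.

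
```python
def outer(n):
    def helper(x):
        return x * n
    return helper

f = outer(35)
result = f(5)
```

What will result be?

Step 1: outer(35) creates a closure capturing n = 35.
Step 2: f(5) computes 5 * 35 = 175.
Step 3: result = 175

The answer is 175.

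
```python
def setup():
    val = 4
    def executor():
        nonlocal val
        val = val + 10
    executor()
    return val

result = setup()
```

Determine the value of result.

Step 1: setup() sets val = 4.
Step 2: executor() uses nonlocal to modify val in setup's scope: val = 4 + 10 = 14.
Step 3: setup() returns the modified val = 14

The answer is 14.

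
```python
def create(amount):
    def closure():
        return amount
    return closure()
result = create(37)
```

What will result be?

Step 1: create(37) binds parameter amount = 37.
Step 2: closure() looks up amount in enclosing scope and finds the parameter amount = 37.
Step 3: result = 37

The answer is 37.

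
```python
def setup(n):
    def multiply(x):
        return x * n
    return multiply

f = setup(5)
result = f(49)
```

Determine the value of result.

Step 1: setup(5) returns multiply closure with n = 5.
Step 2: f(49) computes 49 * 5 = 245.
Step 3: result = 245

The answer is 245.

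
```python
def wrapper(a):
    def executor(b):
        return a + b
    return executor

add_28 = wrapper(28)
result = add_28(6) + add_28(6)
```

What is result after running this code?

Step 1: add_28 captures a = 28.
Step 2: add_28(6) = 28 + 6 = 34, called twice.
Step 3: result = 34 + 34 = 68

The answer is 68.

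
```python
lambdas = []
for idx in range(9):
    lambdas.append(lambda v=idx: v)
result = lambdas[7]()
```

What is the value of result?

Step 1: Default argument v=idx captures idx's value at each iteration.
Step 2: lambdas[7] captured v = 7 when idx was 7.
Step 3: result = 7

The answer is 7.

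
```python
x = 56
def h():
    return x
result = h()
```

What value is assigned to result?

Step 1: x = 56 is defined in the global scope.
Step 2: h() looks up x. No local x exists, so Python checks the global scope via LEGB rule and finds x = 56.
Step 3: result = 56

The answer is 56.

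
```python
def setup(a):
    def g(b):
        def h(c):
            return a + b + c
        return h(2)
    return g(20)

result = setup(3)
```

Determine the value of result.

Step 1: a = 3, b = 20, c = 2 across three nested scopes.
Step 2: h() accesses all three via LEGB rule.
Step 3: result = 3 + 20 + 2 = 25

The answer is 25.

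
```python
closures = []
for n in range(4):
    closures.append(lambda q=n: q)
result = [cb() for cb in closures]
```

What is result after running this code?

Step 1: Default arg q=n captures n at each iteration.
Step 2: Each lambda has its own default: 0, 1, ..., 3.
Step 3: result = [0, 1, 2, 3]

The answer is [0, 1, 2, 3].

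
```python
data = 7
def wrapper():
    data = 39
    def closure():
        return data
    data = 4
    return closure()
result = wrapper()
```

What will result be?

Step 1: wrapper() sets data = 39, then later data = 4.
Step 2: closure() is called after data is reassigned to 4. Closures capture variables by reference, not by value.
Step 3: result = 4

The answer is 4.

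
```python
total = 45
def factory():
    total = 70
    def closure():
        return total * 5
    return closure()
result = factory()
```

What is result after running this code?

Step 1: factory() shadows global total with total = 70.
Step 2: closure() finds total = 70 in enclosing scope, computes 70 * 5 = 350.
Step 3: result = 350

The answer is 350.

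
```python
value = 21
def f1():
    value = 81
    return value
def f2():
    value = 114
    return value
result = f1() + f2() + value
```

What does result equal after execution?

Step 1: Each function shadows global value with its own local.
Step 2: f1() returns 81, f2() returns 114.
Step 3: Global value = 21 is unchanged. result = 81 + 114 + 21 = 216

The answer is 216.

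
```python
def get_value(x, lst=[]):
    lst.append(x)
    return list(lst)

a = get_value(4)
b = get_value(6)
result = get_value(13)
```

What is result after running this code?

Step 1: Default list is shared. list() creates copies for return values.
Step 2: Internal list grows: [4] -> [4, 6] -> [4, 6, 13].
Step 3: result = [4, 6, 13]

The answer is [4, 6, 13].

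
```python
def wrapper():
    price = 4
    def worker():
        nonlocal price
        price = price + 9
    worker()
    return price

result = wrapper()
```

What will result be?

Step 1: wrapper() sets price = 4.
Step 2: worker() uses nonlocal to modify price in wrapper's scope: price = 4 + 9 = 13.
Step 3: wrapper() returns the modified price = 13

The answer is 13.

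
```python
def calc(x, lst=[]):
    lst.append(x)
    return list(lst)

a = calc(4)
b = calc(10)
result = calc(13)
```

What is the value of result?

Step 1: Default list is shared. list() creates copies for return values.
Step 2: Internal list grows: [4] -> [4, 10] -> [4, 10, 13].
Step 3: result = [4, 10, 13]

The answer is [4, 10, 13].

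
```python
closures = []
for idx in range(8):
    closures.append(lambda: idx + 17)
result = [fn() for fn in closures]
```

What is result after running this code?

Step 1: All lambdas capture idx by reference. After the loop, idx = 7.
Step 2: Each call returns 7 + 17 = 24.
Step 3: result = [24, 24, 24, 24, 24, 24, 24, 24]

The answer is [24, 24, 24, 24, 24, 24, 24, 24].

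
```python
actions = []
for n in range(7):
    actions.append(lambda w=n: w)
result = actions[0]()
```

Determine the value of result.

Step 1: Default argument w=n captures n's value at each iteration.
Step 2: actions[0] captured w = 0 when n was 0.
Step 3: result = 0

The answer is 0.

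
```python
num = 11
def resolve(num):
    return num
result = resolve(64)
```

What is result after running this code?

Step 1: Global num = 11.
Step 2: resolve(64) takes parameter num = 64, which shadows the global.
Step 3: result = 64

The answer is 64.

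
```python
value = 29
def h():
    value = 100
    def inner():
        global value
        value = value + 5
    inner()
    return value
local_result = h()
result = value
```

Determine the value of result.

Step 1: Global value = 29. h() creates local value = 100.
Step 2: inner() declares global value and adds 5: global value = 29 + 5 = 34.
Step 3: h() returns its local value = 100 (unaffected by inner).
Step 4: result = global value = 34

The answer is 34.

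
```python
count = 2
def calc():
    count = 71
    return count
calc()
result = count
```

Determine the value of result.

Step 1: Global count = 2.
Step 2: calc() creates local count = 71 (shadow, not modification).
Step 3: After calc() returns, global count is unchanged. result = 2

The answer is 2.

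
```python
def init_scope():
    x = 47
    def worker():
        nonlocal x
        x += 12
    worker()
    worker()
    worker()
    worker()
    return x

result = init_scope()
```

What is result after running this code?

Step 1: x starts at 47.
Step 2: worker() is called 4 times, each adding 12.
Step 3: x = 47 + 12 * 4 = 95

The answer is 95.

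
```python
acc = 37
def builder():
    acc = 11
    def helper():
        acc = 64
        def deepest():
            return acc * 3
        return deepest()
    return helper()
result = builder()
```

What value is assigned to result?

Step 1: deepest() looks up acc through LEGB: not local, finds acc = 64 in enclosing helper().
Step 2: Returns 64 * 3 = 192.
Step 3: result = 192

The answer is 192.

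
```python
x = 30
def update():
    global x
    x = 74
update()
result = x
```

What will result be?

Step 1: x = 30 globally.
Step 2: update() declares global x and sets it to 74.
Step 3: After update(), global x = 74. result = 74

The answer is 74.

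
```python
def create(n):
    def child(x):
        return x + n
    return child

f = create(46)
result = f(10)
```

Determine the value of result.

Step 1: create(46) creates a closure that captures n = 46.
Step 2: f(10) calls the closure with x = 10, returning 10 + 46 = 56.
Step 3: result = 56

The answer is 56.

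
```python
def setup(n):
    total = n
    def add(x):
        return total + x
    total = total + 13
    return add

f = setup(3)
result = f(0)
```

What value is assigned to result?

Step 1: setup(3) sets total = 3, then total = 3 + 13 = 16.
Step 2: Closures capture by reference, so add sees total = 16.
Step 3: f(0) returns 16 + 0 = 16

The answer is 16.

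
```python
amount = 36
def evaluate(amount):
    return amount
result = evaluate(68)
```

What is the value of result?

Step 1: Global amount = 36.
Step 2: evaluate(68) takes parameter amount = 68, which shadows the global.
Step 3: result = 68

The answer is 68.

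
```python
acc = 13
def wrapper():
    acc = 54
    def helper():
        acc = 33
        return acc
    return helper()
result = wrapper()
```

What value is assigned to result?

Step 1: Three scopes define acc: global (13), wrapper (54), helper (33).
Step 2: helper() has its own local acc = 33, which shadows both enclosing and global.
Step 3: result = 33 (local wins in LEGB)

The answer is 33.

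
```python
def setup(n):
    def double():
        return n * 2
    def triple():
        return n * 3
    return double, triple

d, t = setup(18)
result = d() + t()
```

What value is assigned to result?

Step 1: Both closures capture the same n = 18.
Step 2: d() = 18 * 2 = 36, t() = 18 * 3 = 54.
Step 3: result = 36 + 54 = 90

The answer is 90.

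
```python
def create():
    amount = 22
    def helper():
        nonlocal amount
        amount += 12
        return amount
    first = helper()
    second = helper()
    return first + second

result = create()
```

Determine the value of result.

Step 1: amount starts at 22.
Step 2: First call: amount = 22 + 12 = 34, returns 34.
Step 3: Second call: amount = 34 + 12 = 46, returns 46.
Step 4: result = 34 + 46 = 80

The answer is 80.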